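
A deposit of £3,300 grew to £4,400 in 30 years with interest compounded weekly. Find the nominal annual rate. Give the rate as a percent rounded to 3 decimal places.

The 1560-period growth factor is 4,400/3,300 = 1.33333.
r/52 = 1.33333^(1/1560) − 1 ≈ 0.000184429, so r ≈ 52·0.000184429 = 0.95903%.

0.959%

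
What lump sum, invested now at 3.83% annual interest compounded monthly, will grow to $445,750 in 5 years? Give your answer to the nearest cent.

$368,176.78

Growth factor = (1 + 0.0383/12)^60 ≈ 1.21069557113.
P = 445,750/1.21069557113 ≈ 368,176.7825.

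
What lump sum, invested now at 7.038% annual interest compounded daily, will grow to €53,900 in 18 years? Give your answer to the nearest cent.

€15,186.59

Periodic rate = 7.038%/365 = 0.000192822; 6570 periods.
P = 53,900/(1 + 0.07038/365)^6570 ≈ 53,900/3.5491845697 ≈ 15,186.5869.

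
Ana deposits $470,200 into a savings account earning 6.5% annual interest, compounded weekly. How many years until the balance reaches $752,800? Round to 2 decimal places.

(1 + 0.00125)^(52t) = 752,800/470,200 = 1.601.
52t·ln(1 + 0.00125) = ln(1.601); 52t = 0.47064/0.00124922 ≈ 376.7484.
t ≈ 7.2452 years.

7.25 years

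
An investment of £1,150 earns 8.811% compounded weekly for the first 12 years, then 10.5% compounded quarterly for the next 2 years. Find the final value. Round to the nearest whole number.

£4,069

Phase 1: 1,150·(1 + 0.08811/52)^624 ≈ 3,307.4820.
Phase 2: 3,307.4820·(1 + 0.02625)^8 ≈ 4,069.3295.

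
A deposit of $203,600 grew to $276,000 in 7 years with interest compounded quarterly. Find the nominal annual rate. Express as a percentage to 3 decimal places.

4.370%

(1 + r/4)^28 = 276,000/203,600 = 1.3556.
1 + r/4 = 1.3556^(1/28) ≈ 1.010925, so r/4 ≈ 0.0109251.
r ≈ 4·0.0109251 = 4.37004%.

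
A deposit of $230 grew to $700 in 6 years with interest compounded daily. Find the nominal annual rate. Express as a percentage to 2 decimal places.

18.55%

The 2190-period growth factor is 700/230 = 3.04348.
r/365 = 3.04348^(1/2190) − 1 ≈ 0.000508349, so r ≈ 365·0.000508349 = 18.55473%.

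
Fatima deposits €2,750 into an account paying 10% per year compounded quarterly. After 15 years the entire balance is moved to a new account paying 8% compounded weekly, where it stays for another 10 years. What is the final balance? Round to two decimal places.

After 15 years at 10%: 2,750 × 4.3997897488 ≈ 12,099.4218.
Then 10 years at 8%: 12,099.4218 × 2.2241731884 ≈ 26,911.2096.

€26,911.21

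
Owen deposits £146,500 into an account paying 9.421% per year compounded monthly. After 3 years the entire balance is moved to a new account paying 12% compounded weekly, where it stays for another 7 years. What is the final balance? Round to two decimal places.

£449,252.02

After 3 years at 9.421%: 146,500 × 1.32515089 ≈ 194,134.6054.
Then 7 years at 12%: 194,134.6054 × 2.31412641498 ≈ 449,252.0184.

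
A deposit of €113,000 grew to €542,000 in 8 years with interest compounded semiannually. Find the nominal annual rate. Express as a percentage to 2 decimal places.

20.59%

(1 + r/2)^16 = 542,000/113,000 = 4.79646.
1 + r/2 = 4.79646^(1/16) ≈ 1.102954, so r/2 ≈ 0.102954.
r ≈ 2·0.102954 = 20.59088%.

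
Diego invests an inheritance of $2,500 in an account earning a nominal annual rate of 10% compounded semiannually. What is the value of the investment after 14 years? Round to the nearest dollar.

Growth factor = (1 + 0.05)^28 ≈ 3.920129138.
A ≈ 2,500 × 3.920129138 ≈ 9,800.3228.

$9,800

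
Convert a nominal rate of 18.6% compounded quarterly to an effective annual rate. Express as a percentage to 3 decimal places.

19.938%

EAR = (1 + 18.6%/4)^4 − 1 = (1 + 0.0465)^4 − 1.
(1 + 0.0465)^4 ≈ 1.19938, so EAR ≈ 19.93804%.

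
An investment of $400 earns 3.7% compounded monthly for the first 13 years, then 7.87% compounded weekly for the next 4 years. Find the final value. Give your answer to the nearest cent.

Phase 1: 400·(1 + 0.037/12)^156 ≈ 646.5978.
Phase 2: 646.5978·(1 + 0.0787/52)^208 ≈ 885.6187.

$885.62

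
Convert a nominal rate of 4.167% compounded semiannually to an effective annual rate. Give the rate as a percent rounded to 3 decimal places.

4.210%

EAR = (1 + 4.167%/2)^2 − 1 = (1 + 0.020835)^2 − 1.
(1 + 0.020835)^2 ≈ 1.042104, so EAR ≈ 4.21041%.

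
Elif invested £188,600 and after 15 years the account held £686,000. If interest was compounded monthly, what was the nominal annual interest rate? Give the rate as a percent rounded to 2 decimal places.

8.64%

The 180-period growth factor is 686,000/188,600 = 3.63733.
r/12 = 3.63733^(1/180) − 1 ≈ 0.0071994, so r ≈ 12·0.0071994 = 8.63928%.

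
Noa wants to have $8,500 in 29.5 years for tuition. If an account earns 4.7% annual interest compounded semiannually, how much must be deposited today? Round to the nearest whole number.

Periodic rate = 4.7%/2 = 0.0235; 59 periods.
P = 8,500/(1 + 0.0235)^59 ≈ 8,500/3.937159172 ≈ 2,158.9170.

$2,159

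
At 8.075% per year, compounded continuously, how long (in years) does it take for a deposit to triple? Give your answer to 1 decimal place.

13.6 years

e^(0.08075t) = 3, so 0.08075t = ln 3 ≈ 1.0986.
t ≈ 1.0986/0.08075 ≈ 13.6051.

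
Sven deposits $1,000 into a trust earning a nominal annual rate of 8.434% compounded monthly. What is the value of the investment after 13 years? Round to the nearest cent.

$2,981.97

Periodic rate = 8.434%/12 = 0.00702833; periods = 12·13 = 156.
A = 1,000·(1 + 0.08434/12)^156 ≈ 1,000·2.981972386 ≈ 2,981.9724.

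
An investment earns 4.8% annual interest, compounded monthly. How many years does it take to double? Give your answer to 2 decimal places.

14.47 years

(1 + 0.004)^(12t) = 2.
12t = ln 2 / ln(1 + 0.004) ≈ 0.69315/0.00399202 ≈ 173.6331.
t ≈ 14.4694.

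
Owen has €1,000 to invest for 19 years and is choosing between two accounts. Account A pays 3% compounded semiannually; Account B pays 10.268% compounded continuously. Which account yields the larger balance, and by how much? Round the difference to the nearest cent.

Account B, by €5,274.36

A: (1 + 0.015)^38 ≈ 1.760798281, so 1,000 × 1.760798281 ≈ 1,760.7983.
B: e^(0.10268·19) = e^1.95092 ≈ 7.035156949, so 1,000 × 7.035156949 ≈ 7,035.1569.
Difference ≈ 5,274.3587 in favor of B.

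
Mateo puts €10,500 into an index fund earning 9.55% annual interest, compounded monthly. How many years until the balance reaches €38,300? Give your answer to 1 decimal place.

(1 + 0.00795833)^(12t) = 38,300/10,500 = 3.6476.
12t·ln(1 + 0.00795833) = ln(3.6476); 12t = 1.2941/0.00792683 ≈ 163.2524.
t ≈ 13.6044 years.

13.6 years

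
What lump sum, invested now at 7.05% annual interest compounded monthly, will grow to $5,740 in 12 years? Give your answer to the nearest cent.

$2,469.30

Periodic rate = 7.05%/12 = 0.005875; 144 periods.
P = 5,740/(1 + 0.005875)^144 ≈ 5,740/2.324545569 ≈ 2,469.2998.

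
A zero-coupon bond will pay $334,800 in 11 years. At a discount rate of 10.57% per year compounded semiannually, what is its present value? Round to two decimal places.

$107,825.73

Periodic rate = 10.57%/2 = 0.05285; 22 periods.
P = 334,800/(1 + 0.05285)^22 ≈ 334,800/3.10501020798 ≈ 107,825.7325.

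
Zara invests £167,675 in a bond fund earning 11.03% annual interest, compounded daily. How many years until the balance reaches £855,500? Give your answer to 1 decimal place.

14.8 years

(1 + 0.000302192)^(365t) = 855,500/167,675 = 5.1021.
365t·ln(1 + 0.000302192) = ln(5.1021); 365t = 1.6297/0.000302146 ≈ 5393.6104.
t ≈ 14.7770 years.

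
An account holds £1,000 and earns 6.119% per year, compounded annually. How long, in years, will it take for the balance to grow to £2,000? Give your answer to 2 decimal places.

11.67 years

(1 + 0.06119)^t = 2,000/1,000 = 2.
t·ln(1 + 0.06119) = ln(2); t = 0.69315/0.0593909 ≈ 11.6709.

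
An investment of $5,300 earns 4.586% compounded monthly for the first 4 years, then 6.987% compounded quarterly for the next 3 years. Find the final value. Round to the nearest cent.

$7,834.97

Phase 1: 5,300·(1 + 0.04586/12)^48 ≈ 6,364.8915.
Phase 2: 6,364.8915·(1 + 0.0174675)^12 ≈ 7,834.9739.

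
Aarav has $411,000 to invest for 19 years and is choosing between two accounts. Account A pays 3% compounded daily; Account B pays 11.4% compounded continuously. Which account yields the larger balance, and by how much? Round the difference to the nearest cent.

Account B, by $2,858,544.15

Account A growth factor: (1 + 0.03/365)^6935 ≈ 1.76822563314; balance ≈ 726,740.7352.
Account B growth factor: e^(0.114·19) = e^2.166 ≈ 8.723320877522; balance ≈ 3,585,284.8807.
Account B is larger by 2,858,544.1454.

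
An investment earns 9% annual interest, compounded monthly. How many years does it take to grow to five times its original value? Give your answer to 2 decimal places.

(1 + 0.0075)^(12t) = 5.
12t = ln 5 / ln(1 + 0.0075) ≈ 1.6094/0.00747201 ≈ 215.3954.
t ≈ 17.9496.

17.95 years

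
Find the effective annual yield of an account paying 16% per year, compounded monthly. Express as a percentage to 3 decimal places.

One year is 12 periods at 0.0133333 each: (1 + 0.0133333)^12 ≈ 1.172271.
EAR = 1.172271 − 1 ≈ 17.22708%.

17.227%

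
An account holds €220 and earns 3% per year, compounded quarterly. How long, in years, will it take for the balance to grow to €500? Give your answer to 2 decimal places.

27.47 years

(1 + 0.0075)^(4t) = 500/220 = 2.2727.
4t·ln(1 + 0.0075) = ln(2.2727); 4t = 0.82098/0.00747201 ≈ 109.8741.
t ≈ 27.4685 years.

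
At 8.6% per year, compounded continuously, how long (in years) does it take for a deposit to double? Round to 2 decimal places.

e^(0.086t) = 2, so 0.086t = ln 2 ≈ 0.69315.
t ≈ 0.69315/0.086 ≈ 8.0599.

8.06 years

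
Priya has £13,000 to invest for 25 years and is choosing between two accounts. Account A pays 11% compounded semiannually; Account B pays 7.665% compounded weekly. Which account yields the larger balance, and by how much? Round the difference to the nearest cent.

A: (1 + 0.055)^50 ≈ 14.5419612045, so 13,000 × 14.5419612045 ≈ 189,045.4957.
B: (1 + 0.07665/52)^1300 ≈ 6.7858466848, so 13,000 × 6.7858466848 ≈ 88,216.0069.
Difference ≈ 100,829.4888 in favor of A.

Account A, by £100,829.49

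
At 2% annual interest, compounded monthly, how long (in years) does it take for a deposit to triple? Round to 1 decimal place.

(1 + 0.00166667)^(12t) = 3.
12t = ln 3 / ln(1 + 0.00166667) ≈ 1.0986/0.00166528 ≈ 659.7165.
t ≈ 54.9764.

55.0 years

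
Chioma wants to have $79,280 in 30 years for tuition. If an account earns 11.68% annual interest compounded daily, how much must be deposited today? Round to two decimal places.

Growth factor = (1 + 0.00032)^10950 ≈ 33.229547982.
P = 79,280/33.229547982 ≈ 2,385.8284.

$2,385.83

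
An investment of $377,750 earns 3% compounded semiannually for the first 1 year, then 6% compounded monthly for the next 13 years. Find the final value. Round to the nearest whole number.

After 1 years at 3%: 377,750 × 1.030225 ≈ 389,167.4937.
Then 13 years at 6%: 389,167.4937 × 2.17723663854 ≈ 847,309.7259.

$847,310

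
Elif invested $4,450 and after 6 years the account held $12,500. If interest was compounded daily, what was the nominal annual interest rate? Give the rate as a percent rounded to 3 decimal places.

(1 + r/365)^2190 = 12,500/4,450 = 2.80899.
1 + r/365 = 2.80899^(1/2190) ≈ 1.000472, so r/365 ≈ 0.000471721.
r ≈ 365·0.000471721 = 17.21780%.

17.218%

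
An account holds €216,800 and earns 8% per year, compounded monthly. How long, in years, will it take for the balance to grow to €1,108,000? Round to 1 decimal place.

20.5 years

We need (1 + 0.00666667)^(12t) = 5.1107, so 12t = ln 5.1107 / ln 1.006667 ≈ 245.5153.
t ≈ 245.5153/12 = 20.4596 years.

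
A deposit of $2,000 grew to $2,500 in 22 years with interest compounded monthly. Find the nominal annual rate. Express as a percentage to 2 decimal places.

The 264-period growth factor is 2,500/2,000 = 1.25.
r/12 = 1.25^(1/264) − 1 ≈ 0.000845598, so r ≈ 12·0.000845598 = 1.01472%.

1.01%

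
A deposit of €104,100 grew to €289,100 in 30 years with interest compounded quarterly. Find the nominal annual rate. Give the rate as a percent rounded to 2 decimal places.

3.42%

The 120-period growth factor is 289,100/104,100 = 2.77714.
r/4 = 2.77714^(1/120) − 1 ≈ 0.00854817, so r ≈ 4·0.00854817 = 3.41927%.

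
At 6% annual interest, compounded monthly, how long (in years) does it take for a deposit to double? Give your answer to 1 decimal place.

11.6 years

(1 + 0.005)^(12t) = 2.
12t = ln 2 / ln(1 + 0.005) ≈ 0.69315/0.00498754 ≈ 138.9757.
t ≈ 11.5813.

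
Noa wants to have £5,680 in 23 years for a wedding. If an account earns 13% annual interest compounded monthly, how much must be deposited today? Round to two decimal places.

£290.26

Periodic rate = 13%/12 = 0.0108333; 276 periods.
P = 5,680/(1 + 0.13/12)^276 ≈ 5,680/19.56848168 ≈ 290.2627.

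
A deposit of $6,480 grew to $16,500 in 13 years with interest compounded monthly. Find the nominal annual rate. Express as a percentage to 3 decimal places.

7.211%

(1 + r/12)^156 = 16,500/6,480 = 2.5463.
1 + r/12 = 2.5463^(1/156) ≈ 1.006009, so r/12 ≈ 0.00600926.
r ≈ 12·0.00600926 = 7.21112%.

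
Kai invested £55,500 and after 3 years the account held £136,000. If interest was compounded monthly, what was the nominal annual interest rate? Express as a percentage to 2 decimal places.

30.25%

The 36-period growth factor is 136,000/55,500 = 2.45045.
r/12 = 2.45045^(1/36) − 1 ≈ 0.0252089, so r ≈ 12·0.0252089 = 30.25073%.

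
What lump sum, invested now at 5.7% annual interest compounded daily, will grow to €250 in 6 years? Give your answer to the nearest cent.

Periodic rate = 5.7%/365 = 0.000156164; 2190 periods.
P = 250/(1 + 0.057/365)^2190 ≈ 250/1.40772271 ≈ 177.5918.

€177.59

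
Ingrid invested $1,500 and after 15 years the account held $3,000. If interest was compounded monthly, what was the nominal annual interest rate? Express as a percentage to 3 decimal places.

The 180-period growth factor is 3,000/1,500 = 2.
r/12 = 2^(1/180) − 1 ≈ 0.00385824, so r ≈ 12·0.00385824 = 4.62989%.

4.630%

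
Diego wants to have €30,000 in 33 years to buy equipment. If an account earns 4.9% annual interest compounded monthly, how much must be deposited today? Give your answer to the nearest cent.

€5,974.44

Growth factor = (1 + 0.049/12)^396 ≈ 5.0213940012.
P = 30,000/5.0213940012 ≈ 5,974.4366.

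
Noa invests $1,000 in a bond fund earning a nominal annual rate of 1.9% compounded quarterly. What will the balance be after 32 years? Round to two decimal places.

$1,834.11

Growth factor = (1 + 0.00475)^128 ≈ 1.834112212.
A ≈ 1,000 × 1.834112212 ≈ 1,834.1122.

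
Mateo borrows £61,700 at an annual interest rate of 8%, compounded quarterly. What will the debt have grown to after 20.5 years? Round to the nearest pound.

Periodic rate = 8%/4 = 0.02; periods = 4·20.5 = 82.
A = 61,700·(1 + 0.02)^82 ≈ 61,700·5.072406898 ≈ 312,967.5056.

£312,968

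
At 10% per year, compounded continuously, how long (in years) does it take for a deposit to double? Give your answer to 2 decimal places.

e^(0.1t) = 2, so 0.1t = ln 2 ≈ 0.69315.
t ≈ 0.69315/0.1 ≈ 6.9315.

6.93 years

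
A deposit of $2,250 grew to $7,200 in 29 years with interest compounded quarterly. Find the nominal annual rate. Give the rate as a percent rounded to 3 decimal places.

(1 + r/4)^116 = 7,200/2,250 = 3.2.
1 + r/4 = 3.2^(1/116) ≈ 1.010078, so r/4 ≈ 0.0100776.
r ≈ 4·0.0100776 = 4.03104%.

4.031%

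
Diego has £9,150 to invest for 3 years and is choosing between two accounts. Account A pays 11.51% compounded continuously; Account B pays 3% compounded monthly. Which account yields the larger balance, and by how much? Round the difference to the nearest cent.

Account A, by £2,913.01

A: e^(0.1151·3) = e^0.3453 ≈ 1.4124135802, so 9,150 × 1.4124135802 ≈ 12,923.5843.
B: (1 + 0.0025)^36 ≈ 1.0940514008, so 9,150 × 1.0940514008 ≈ 10,010.5703.
Difference ≈ 2,913.0139 in favor of A.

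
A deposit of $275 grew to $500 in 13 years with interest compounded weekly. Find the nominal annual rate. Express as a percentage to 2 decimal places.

The 676-period growth factor is 500/275 = 1.81818.
r/52 = 1.81818^(1/676) − 1 ≈ 0.000884765, so r ≈ 52·0.000884765 = 4.60078%.

4.60%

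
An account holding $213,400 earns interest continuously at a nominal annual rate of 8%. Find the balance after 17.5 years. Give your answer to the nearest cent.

$865,379.67

A = P·e^(rt) = 213,400·e^(0.08·17.5) = 213,400·e^1.4.
e^1.4 ≈ 4.05519996684, so A ≈ 865,379.6729.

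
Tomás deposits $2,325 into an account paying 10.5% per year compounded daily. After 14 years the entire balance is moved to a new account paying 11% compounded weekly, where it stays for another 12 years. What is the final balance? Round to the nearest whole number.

After 14 years at 10.5%: 2,325 × 4.3483158194 ≈ 10,109.8343.
Then 12 years at 11%: 10,109.8343 × 3.7382059805 ≈ 37,792.6430.

$37,793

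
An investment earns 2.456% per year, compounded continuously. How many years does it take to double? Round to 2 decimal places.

28.22 years

e^(0.02456t) = 2, so 0.02456t = ln 2 ≈ 0.69315.
t ≈ 0.69315/0.02456 ≈ 28.2226.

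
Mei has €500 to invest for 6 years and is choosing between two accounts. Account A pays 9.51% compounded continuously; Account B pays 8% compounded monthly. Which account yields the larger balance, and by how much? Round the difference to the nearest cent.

Account A, by €77.91

Account A growth factor: e^(0.0951·6) = e^0.5706 ≈ 1.76932833; balance ≈ 884.6642.
Account B growth factor: (1 + 0.08/12)^72 ≈ 1.61350217; balance ≈ 806.7511.
Account A is larger by 77.9131.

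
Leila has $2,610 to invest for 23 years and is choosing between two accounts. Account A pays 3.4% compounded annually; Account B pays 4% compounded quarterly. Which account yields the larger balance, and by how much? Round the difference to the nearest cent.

Account A growth factor: (1 + 0.034)^23 ≈ 2.157607243; balance ≈ 5,631.3549.
Account B growth factor: (1 + 0.01)^92 ≈ 2.497850191; balance ≈ 6,519.3890.
Account B is larger by 888.0341.

Account B, by $888.03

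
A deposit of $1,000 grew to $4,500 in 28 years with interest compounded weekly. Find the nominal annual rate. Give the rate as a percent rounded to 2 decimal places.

5.37%

(1 + r/52)^1456 = 4,500/1,000 = 4.5.
1 + r/52 = 4.5^(1/1456) ≈ 1.001034, so r/52 ≈ 0.00103355.
r ≈ 52·0.00103355 = 5.37448%.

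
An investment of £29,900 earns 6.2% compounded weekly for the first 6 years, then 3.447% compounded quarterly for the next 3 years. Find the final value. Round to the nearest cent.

£48,067.38

After 6 years at 6.2%: 29,900 × 1.4503115666 ≈ 43,364.3158.
Then 3 years at 3.447%: 43,364.3158 × 1.1084548023 ≈ 48,067.3841.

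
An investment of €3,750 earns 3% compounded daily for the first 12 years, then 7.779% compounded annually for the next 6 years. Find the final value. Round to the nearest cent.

€8,425.11

After 12 years at 3%: 3,750 × 1.43330821 ≈ 5,374.9058.
Then 6 years at 7.779%: 5,374.9058 × 1.567490433 ≈ 8,425.1134.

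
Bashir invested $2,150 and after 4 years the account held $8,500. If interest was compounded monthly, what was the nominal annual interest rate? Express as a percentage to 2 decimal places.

(1 + r/12)^48 = 8,500/2,150 = 3.95349.
1 + r/12 = 3.95349^(1/48) ≈ 1.029051, so r/12 ≈ 0.0290515.
r ≈ 12·0.0290515 = 34.86175%.

34.86%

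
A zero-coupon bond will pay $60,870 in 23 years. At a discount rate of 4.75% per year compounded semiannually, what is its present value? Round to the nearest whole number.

Periodic rate = 4.75%/2 = 0.02375; 46 periods.
P = 60,870/(1 + 0.02375)^46 ≈ 60,870/2.9438798391 ≈ 20,676.7950.

$20,677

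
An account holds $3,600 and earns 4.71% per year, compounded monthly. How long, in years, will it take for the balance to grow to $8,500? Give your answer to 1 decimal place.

(1 + 0.003925)^(12t) = 8,500/3,600 = 2.3611.
12t·ln(1 + 0.003925) = ln(2.3611); 12t = 0.85913/0.00391732 ≈ 219.3165.
t ≈ 18.2764 years.

18.3 years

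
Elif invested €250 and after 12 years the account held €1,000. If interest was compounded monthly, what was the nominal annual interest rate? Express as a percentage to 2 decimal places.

(1 + r/12)^144 = 1,000/250 = 4.
1 + r/12 = 4^(1/144) ≈ 1.009674, so r/12 ≈ 0.00967353.
r ≈ 12·0.00967353 = 11.60824%.

11.61%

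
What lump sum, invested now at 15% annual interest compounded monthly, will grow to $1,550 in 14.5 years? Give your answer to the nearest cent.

$178.48

Growth factor = (1 + 0.0125)^174 ≈ 8.684314607.
P = 1,550/8.684314607 ≈ 178.4827.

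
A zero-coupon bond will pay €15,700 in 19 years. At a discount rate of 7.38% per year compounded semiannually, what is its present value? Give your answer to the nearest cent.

€3,961.85

Periodic rate = 7.38%/2 = 0.0369; 38 periods.
P = 15,700/(1 + 0.0369)^38 ≈ 15,700/3.9627915672 ≈ 3,961.8536.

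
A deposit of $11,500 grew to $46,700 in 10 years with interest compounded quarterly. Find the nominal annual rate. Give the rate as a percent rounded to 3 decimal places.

The 40-period growth factor is 46,700/11,500 = 4.06087.
r/4 = 4.06087^(1/40) − 1 ≈ 0.0356559, so r ≈ 4·0.0356559 = 14.26235%.

14.262%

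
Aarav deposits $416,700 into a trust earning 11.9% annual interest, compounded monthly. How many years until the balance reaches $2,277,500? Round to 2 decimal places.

14.34 years

We need (1 + 0.00991667)^(12t) = 5.4656, so 12t = ln 5.4656 / ln 1.009917 ≈ 172.1218.
t ≈ 172.1218/12 = 14.3435 years.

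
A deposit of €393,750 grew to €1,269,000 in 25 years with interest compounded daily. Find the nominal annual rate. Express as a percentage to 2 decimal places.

(1 + r/365)^9125 = 1,269,000/393,750 = 3.22286.
1 + r/365 = 3.22286^(1/9125) ≈ 1.000128, so r/365 ≈ 0.000128257.
r ≈ 365·0.000128257 = 4.68137%.

4.68%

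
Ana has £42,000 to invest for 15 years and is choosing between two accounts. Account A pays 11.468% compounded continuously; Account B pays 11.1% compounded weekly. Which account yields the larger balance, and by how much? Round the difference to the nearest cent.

A: e^(0.11468·15) = e^1.7202 ≈ 5.58564548167, so 42,000 × 5.58564548167 ≈ 234,597.1102.
B: (1 + 0.111/52)^780 ≈ 5.2763019156, so 42,000 × 5.2763019156 ≈ 221,604.6805.
Difference ≈ 12,992.4298 in favor of A.

Account A, by £12,992.43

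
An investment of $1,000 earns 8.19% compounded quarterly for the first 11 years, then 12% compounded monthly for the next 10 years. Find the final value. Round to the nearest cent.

Phase 1: 1,000·(1 + 0.020475)^44 ≈ 2,439.5193.
Phase 2: 2,439.5193·(1 + 0.01)^120 ≈ 8,051.3577.

$8,051.36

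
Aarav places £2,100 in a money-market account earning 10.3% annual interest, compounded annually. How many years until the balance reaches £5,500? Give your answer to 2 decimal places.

9.82 years

We need (1 + 0.103)^t = 2.619, so t = ln 2.619 / ln 1.103 ≈ 9.8212.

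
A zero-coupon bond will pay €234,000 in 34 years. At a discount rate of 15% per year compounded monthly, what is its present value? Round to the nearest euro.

Growth factor = (1 + 0.0125)^408 ≈ 158.917970361.
P = 234,000/158.917970361 ≈ 1,472.4578.

€1,472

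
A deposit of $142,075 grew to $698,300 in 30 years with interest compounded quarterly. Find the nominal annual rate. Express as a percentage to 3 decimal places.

5.343%

(1 + r/4)^120 = 698,300/142,075 = 4.91501.
1 + r/4 = 4.91501^(1/120) ≈ 1.013358, so r/4 ≈ 0.0133575.
r ≈ 4·0.0133575 = 5.34302%.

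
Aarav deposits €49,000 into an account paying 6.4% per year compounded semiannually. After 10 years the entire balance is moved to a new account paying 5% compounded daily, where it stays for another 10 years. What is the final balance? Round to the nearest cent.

€151,677.93

Phase 1: 49,000·(1 + 0.032)^20 ≈ 92,000.4657.
Phase 2: 92,000.4657·(1 + 0.05/365)^3650 ≈ 151,677.9307.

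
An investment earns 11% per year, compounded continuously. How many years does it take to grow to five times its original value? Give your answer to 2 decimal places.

e^(0.11t) = 5, so 0.11t = ln 5 ≈ 1.6094.
t ≈ 1.6094/0.11 ≈ 14.6313.

14.63 years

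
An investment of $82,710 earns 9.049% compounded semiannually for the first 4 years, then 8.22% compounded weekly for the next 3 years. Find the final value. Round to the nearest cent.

Phase 1: 82,710·(1 + 0.045245)^8 ≈ 117,842.7343.
Phase 2: 117,842.7343·(1 + 0.0822/52)^156 ≈ 150,770.1168.

$150,770.12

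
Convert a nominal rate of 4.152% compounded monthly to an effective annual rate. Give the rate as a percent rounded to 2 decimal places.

EAR = (1 + 4.152%/12)^12 − 1 = (1 + 0.00346)^12 − 1.
(1 + 0.00346)^12 ≈ 1.042319, so EAR ≈ 4.23193%.

4.23%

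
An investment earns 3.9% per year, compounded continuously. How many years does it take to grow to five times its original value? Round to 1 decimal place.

41.3 years

e^(0.039t) = 5, so 0.039t = ln 5 ≈ 1.6094.
t ≈ 1.6094/0.039 ≈ 41.2676.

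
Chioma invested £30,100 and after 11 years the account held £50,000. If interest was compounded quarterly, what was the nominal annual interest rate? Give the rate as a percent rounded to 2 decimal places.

The 44-period growth factor is 50,000/30,100 = 1.66113.
r/4 = 1.66113^(1/44) − 1 ≈ 0.0116008, so r ≈ 4·0.0116008 = 4.64033%.

4.64%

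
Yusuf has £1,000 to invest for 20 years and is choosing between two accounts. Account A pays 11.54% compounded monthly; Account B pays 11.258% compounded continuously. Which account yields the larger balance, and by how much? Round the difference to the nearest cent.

Account A, by £441.11

A: (1 + 0.1154/12)^240 ≈ 9.944036309, so 1,000 × 9.944036309 ≈ 9,944.0363.
B: e^(0.11258·20) = e^2.2516 ≈ 9.502928364, so 1,000 × 9.502928364 ≈ 9,502.9284.
Difference ≈ 441.1079 in favor of A.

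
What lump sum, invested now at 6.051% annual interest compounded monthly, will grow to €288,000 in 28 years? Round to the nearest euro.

€53,140

Periodic rate = 6.051%/12 = 0.0050425; 336 periods.
P = 288,000/(1 + 0.0050425)^336 ≈ 288,000/5.41960320035 ≈ 53,140.4218.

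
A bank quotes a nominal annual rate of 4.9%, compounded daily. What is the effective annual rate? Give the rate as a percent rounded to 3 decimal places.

5.022%

EAR = (1 + 4.9%/365)^365 − 1 = (1 + 0.000134247)^365 − 1.
(1 + 0.000134247)^365 ≈ 1.050217, so EAR ≈ 5.02169%.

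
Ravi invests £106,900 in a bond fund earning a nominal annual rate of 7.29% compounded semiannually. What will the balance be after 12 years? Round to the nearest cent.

£252,428.42

Growth factor = (1 + 0.03645)^24 ≈ 2.36135096753.
A ≈ 106,900 × 2.36135096753 ≈ 252,428.4184.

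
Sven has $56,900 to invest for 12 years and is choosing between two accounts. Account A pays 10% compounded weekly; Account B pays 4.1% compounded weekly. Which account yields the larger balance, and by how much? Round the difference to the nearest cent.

Account A, by $95,650.38

Account A growth factor: (1 + 0.1/52)^624 ≈ 3.31629312657; balance ≈ 188,697.0789.
Account B growth factor: (1 + 0.041/52)^624 ≈ 1.6352670762; balance ≈ 93,046.6966.
Account A is larger by 95,650.3823.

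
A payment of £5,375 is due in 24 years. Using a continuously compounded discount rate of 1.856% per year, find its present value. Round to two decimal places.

P = A·e^(−rt) = 5,375·e^(−0.44544).
e^(−0.44544) ≈ 0.6405423754, so P ≈ 3,442.9153.

£3,442.92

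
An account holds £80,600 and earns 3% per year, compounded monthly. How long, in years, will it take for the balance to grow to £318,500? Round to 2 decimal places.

We need (1 + 0.0025)^(12t) = 3.9516, so 12t = ln 3.9516 / ln 1.0025 ≈ 550.3363.
t ≈ 550.3363/12 = 45.8614 years.

45.86 years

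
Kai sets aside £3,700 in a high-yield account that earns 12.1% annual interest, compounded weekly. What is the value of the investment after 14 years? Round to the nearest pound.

Growth factor = (1 + 0.121/52)^728 ≈ 5.4305050912.
A ≈ 3,700 × 5.4305050912 ≈ 20,092.8688.

£20,093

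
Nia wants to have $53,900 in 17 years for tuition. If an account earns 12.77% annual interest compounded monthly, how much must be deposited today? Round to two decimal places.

$6,219.57

Periodic rate = 12.77%/12 = 0.0106417; 204 periods.
P = 53,900/(1 + 0.1277/12)^204 ≈ 53,900/8.6661991381 ≈ 6,219.5663.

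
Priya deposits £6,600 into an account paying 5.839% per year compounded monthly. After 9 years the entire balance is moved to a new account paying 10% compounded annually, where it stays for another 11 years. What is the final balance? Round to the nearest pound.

£31,808

Phase 1: 6,600·(1 + 0.05839/12)^108 ≈ 11,148.5033.
Phase 2: 11,148.5033·(1 + 0.1)^11 ≈ 31,807.9811.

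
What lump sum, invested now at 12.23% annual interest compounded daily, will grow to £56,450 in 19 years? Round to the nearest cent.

£5,529.21

Growth factor = (1 + 0.1223/365)^6935 ≈ 10.209419633.
P = 56,450/10.209419633 ≈ 5,529.2075.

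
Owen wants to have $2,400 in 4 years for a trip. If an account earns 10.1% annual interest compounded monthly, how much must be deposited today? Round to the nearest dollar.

$1,605

Periodic rate = 10.1%/12 = 0.00841667; 48 periods.
P = 2,400/(1 + 0.101/12)^48 ≈ 2,400/1.495273769 ≈ 1,605.0572.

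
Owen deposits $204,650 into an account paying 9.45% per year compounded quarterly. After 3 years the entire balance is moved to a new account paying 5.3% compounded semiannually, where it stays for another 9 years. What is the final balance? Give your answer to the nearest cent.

After 3 years at 9.45%: 204,650 × 1.32339841285 ≈ 270,833.4852.
Then 9 years at 5.3%: 270,833.4852 × 1.60125746241 ≈ 433,674.1392.

$433,674.14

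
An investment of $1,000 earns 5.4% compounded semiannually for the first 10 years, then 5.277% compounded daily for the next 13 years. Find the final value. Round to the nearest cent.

$3,383.12

After 10 years at 5.4%: 1,000 × 1.703761781 ≈ 1,703.7618.
Then 13 years at 5.277%: 1,703.7618 × 1.985677994 ≈ 3,383.1223.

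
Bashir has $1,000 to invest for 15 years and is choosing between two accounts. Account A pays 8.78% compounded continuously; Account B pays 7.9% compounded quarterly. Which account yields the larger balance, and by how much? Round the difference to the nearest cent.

Account A, by $499.08

Account A growth factor: e^(0.0878·15) = e^1.317 ≈ 3.732207942; balance ≈ 3,732.2079.
Account B growth factor: (1 + 0.01975)^60 ≈ 3.233127558; balance ≈ 3,233.1276.
Account A is larger by 499.0804.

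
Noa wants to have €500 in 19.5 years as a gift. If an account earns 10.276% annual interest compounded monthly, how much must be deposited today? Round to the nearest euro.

Growth factor = (1 + 0.10276/12)^234 ≈ 7.35432797.
P = 500/7.35432797 ≈ 67.9872.

€68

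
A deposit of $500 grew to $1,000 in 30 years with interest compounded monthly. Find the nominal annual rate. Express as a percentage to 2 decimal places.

The 360-period growth factor is 1,000/500 = 2.
r/12 = 2^(1/360) − 1 ≈ 0.00192726, so r ≈ 12·0.00192726 = 2.31272%.

2.31%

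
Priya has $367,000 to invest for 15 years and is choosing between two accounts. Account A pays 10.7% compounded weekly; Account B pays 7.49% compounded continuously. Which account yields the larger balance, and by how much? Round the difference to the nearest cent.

Account A, by $695,119.18

Account A growth factor: (1 + 0.107/52)^780 ≈ 4.969657695914; balance ≈ 1,823,864.3744.
Account B growth factor: e^(0.0749·15) = e^1.1235 ≈ 3.075599987157; balance ≈ 1,128,745.1953.
Account A is larger by 695,119.1791.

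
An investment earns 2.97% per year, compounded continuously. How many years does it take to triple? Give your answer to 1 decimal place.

37.0 years

e^(0.0297t) = 3, so 0.0297t = ln 3 ≈ 1.0986.
t ≈ 1.0986/0.0297 ≈ 36.9903.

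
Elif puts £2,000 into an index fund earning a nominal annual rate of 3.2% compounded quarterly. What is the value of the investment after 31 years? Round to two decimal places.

£5,372.00

Periodic rate = 3.2%/4 = 0.008; periods = 4·31 = 124.
A = 2,000·(1 + 0.008)^124 ≈ 2,000·2.685999835 ≈ 5,371.9997.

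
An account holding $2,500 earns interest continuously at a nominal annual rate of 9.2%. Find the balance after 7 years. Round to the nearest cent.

A = P·e^(rt) = 2,500·e^(0.092·7) = 2,500·e^0.644.
e^0.644 ≈ 1.904081995, so A ≈ 4,760.2050.

$4,760.20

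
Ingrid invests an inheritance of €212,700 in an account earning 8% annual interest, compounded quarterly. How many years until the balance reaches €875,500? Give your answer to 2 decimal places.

(1 + 0.02)^(4t) = 875,500/212,700 = 4.1161.
4t·ln(1 + 0.02) = ln(4.1161); 4t = 1.4149/0.0198026 ≈ 71.4507.
t ≈ 17.8627 years.

17.86 years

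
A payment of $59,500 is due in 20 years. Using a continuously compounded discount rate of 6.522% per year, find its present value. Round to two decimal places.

P = A·e^(−rt) = 59,500·e^(−1.3044).
e^(−1.3044) ≈ 0.27133528739, so P ≈ 16,144.4496.

$16,144.45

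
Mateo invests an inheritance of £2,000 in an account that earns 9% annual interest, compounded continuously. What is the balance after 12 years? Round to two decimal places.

£5,889.36

A = P·e^(rt) = 2,000·e^(0.09·12) = 2,000·e^1.08.
e^1.08 ≈ 2.944679551, so A ≈ 5,889.3591.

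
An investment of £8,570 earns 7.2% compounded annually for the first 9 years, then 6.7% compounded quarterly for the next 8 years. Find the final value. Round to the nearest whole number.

£27,264

After 9 years at 7.2%: 8,570 × 1.8696188075 ≈ 16,022.6332.
Then 8 years at 6.7%: 16,022.6332 × 1.701585572 ≈ 27,263.8814.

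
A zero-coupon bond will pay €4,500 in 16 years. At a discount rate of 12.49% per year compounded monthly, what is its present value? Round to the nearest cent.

Growth factor = (1 + 0.1249/12)^192 ≈ 7.301440074.
P = 4,500/7.301440074 ≈ 616.3168.

€616.32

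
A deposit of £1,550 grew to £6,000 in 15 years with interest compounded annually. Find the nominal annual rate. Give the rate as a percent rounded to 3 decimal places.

(1 + r)^15 = 6,000/1,550 = 3.87097.
1 + r = 3.87097^(1/15) ≈ 1.09443, so r ≈ 0.09443.
r ≈ 9.44300%.

9.443%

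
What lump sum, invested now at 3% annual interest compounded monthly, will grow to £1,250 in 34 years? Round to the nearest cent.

Growth factor = (1 + 0.0025)^408 ≈ 2.769667068.
P = 1,250/2.769667068 ≈ 451.3178.

£451.32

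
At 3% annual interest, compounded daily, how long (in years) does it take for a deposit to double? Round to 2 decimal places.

23.11 years

(1 + 0.0000821918)^(365t) = 2.
365t = ln 2 / ln(1 + 0.0000821918) ≈ 0.69315/8.21884e-05 ≈ 8433.6373.
t ≈ 23.1059.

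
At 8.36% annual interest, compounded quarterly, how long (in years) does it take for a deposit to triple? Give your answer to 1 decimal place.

(1 + 0.0209)^(4t) = 3.
4t = ln 3 / ln(1 + 0.0209) ≈ 1.0986/0.0206846 ≈ 53.1126.
t ≈ 13.2781.

13.3 years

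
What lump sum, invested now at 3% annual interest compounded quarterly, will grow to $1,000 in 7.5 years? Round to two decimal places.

$799.19

Growth factor = (1 + 0.0075)^30 ≈ 1.25127176.
P = 1,000/1.25127176 ≈ 799.1869.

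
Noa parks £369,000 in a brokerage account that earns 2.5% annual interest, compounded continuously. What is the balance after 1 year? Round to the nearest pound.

A = P·e^(rt) = 369,000·e^(0.025·1) = 369,000·e^0.025.
e^0.025 ≈ 1.02531512052, so A ≈ 378,341.2795.

£378,341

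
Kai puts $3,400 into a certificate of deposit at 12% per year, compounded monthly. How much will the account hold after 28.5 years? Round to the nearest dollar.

Growth factor = (1 + 0.01)^342 ≈ 30.0545225889.
A ≈ 3,400 × 30.0545225889 ≈ 102,185.3768.

$102,185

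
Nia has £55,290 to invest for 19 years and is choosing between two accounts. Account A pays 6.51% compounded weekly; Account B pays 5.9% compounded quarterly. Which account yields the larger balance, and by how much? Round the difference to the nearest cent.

Account A, by £22,079.92

Account A growth factor: (1 + 0.0651/52)^988 ≈ 3.44225367091; balance ≈ 190,322.2055.
Account B growth factor: (1 + 0.01475)^76 ≈ 3.04290615864; balance ≈ 168,242.2815.
Account A is larger by 22,079.9240.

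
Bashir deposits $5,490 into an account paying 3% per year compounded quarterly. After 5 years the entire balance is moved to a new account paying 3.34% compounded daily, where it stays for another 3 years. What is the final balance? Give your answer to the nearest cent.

Phase 1: 5,490·(1 + 0.0075)^20 ≈ 6,374.9009.
Phase 2: 6,374.9009·(1 + 0.0334/365)^1095 ≈ 7,046.7320.

$7,046.73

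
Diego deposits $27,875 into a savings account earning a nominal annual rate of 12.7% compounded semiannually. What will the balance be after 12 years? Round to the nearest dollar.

Periodic rate = 12.7%/2 = 0.0635; periods = 2·12 = 24.
A = 27,875·(1 + 0.0635)^24 ≈ 27,875·4.38227736581 ≈ 122,155.9816.

$122,156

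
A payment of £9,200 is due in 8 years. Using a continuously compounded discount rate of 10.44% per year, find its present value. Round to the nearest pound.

P = A·e^(−rt) = 9,200·e^(−0.8352).
e^(−0.8352) ≈ 0.4337877152, so P ≈ 3,990.8470.

£3,991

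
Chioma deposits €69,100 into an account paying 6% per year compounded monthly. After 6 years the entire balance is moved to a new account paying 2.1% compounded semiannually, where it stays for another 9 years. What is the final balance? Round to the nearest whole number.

€119,423

Phase 1: 69,100·(1 + 0.005)^72 ≈ 98,954.2596.
Phase 2: 98,954.2596·(1 + 0.0105)^18 ≈ 119,423.0655.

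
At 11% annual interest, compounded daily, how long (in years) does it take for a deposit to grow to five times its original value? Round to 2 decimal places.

(1 + 0.00030137)^(365t) = 5.
365t = ln 5 / ln(1 + 0.00030137) ≈ 1.6094/0.000301324 ≈ 5341.2123.
t ≈ 14.6335.

14.63 years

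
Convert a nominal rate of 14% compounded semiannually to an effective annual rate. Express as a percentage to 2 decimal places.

One year is 2 periods at 0.07 each: (1 + 0.07)^2 ≈ 1.1449.
EAR = 1.1449 − 1 ≈ 14.49000%.

14.49%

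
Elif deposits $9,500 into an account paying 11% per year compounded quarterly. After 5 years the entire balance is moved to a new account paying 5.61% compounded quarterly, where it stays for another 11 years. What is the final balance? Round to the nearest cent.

$30,164.86

After 5 years at 11%: 9,500 × 1.7204284313 ≈ 16,344.0701.
Then 11 years at 5.61%: 16,344.0701 × 1.8456151318 ≈ 30,164.8631.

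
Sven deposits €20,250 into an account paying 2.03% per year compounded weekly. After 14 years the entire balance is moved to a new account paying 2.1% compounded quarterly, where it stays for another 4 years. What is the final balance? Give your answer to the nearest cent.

€29,255.85

Phase 1: 20,250·(1 + 0.0203/52)^728 ≈ 26,904.6554.
Phase 2: 26,904.6554·(1 + 0.00525)^16 ≈ 29,255.8514.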